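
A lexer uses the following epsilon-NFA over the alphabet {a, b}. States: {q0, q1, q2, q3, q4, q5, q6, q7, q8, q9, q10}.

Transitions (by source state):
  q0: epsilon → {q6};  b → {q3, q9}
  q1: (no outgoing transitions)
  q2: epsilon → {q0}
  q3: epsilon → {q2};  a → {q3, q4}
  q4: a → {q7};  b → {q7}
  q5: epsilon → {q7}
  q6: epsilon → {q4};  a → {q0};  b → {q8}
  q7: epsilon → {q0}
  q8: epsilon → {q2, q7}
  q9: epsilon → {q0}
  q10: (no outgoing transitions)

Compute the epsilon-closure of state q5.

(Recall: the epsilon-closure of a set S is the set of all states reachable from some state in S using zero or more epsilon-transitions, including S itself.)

{q0, q4, q5, q6, q7}

Start with {q5}.
From q5 via epsilon: add q7.
From q7 via epsilon: add q0.
From q0 via epsilon: add q6.
From q6 via epsilon: add q4.
No new states can be added; the closed set is {q0, q4, q5, q6, q7}.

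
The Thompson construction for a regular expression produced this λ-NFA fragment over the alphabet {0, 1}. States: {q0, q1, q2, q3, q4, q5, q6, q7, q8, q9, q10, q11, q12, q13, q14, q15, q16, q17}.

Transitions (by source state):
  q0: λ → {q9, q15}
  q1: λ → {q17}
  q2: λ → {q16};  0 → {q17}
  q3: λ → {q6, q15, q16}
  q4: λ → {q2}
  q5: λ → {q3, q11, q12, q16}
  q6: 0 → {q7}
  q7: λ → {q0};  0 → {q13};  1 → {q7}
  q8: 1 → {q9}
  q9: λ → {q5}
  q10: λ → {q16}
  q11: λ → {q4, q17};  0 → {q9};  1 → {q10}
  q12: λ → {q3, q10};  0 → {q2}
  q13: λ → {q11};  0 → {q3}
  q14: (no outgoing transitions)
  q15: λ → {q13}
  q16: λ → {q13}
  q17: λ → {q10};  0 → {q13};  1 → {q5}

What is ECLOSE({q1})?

Start with {q1}.
From q1 via λ: add q17.
From q17 via λ: add q10.
From q10 via λ: add q16.
From q16 via λ: add q13.
From q13 via λ: add q11.
From q11 via λ: add q4.
From q4 via λ: add q2.
No new states can be added; the closed set is {q1, q2, q4, q10, q11, q13, q16, q17}.

{q1, q2, q4, q10, q11, q13, q16, q17}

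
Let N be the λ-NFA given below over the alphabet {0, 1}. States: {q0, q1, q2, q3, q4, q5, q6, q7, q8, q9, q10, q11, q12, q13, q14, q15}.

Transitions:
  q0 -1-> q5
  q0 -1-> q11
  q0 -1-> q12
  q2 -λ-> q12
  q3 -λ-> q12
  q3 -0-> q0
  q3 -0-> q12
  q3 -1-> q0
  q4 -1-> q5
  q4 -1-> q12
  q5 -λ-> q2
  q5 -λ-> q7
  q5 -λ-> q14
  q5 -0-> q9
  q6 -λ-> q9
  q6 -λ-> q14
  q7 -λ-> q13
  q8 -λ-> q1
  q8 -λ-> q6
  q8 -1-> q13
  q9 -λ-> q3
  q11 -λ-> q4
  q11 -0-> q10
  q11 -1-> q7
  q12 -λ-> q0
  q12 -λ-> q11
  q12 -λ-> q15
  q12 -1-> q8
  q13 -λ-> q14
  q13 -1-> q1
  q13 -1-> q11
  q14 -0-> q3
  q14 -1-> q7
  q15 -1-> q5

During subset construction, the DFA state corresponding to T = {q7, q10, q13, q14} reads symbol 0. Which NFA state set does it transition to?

q14 on 0 → {q3}.
No 0-transition from q7, q10, q13.
Union after reading 0: {q3}.
Now take the λ-closure:
From q3 via λ: add q12.
From q12 via λ: add q0, q11, q15.
From q11 via λ: add q4.
No new states can be added; the closed set is {q0, q3, q4, q11, q12, q15}.

{q0, q3, q4, q11, q12, q15}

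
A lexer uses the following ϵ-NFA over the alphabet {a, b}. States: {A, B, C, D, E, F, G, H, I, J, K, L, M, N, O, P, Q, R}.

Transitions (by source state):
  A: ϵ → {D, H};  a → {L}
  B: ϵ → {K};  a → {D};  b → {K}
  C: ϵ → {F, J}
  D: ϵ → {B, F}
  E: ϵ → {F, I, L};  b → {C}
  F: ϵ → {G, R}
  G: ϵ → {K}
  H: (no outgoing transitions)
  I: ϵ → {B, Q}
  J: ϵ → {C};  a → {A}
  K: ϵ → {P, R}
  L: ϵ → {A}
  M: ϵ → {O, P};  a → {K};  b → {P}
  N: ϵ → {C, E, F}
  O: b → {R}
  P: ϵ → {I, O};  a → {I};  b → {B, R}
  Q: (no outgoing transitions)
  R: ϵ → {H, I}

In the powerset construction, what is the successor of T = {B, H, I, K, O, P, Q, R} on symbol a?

{B, D, F, G, H, I, K, O, P, Q, R}

B on a → {D}.
P on a → {I}.
No a-transition from H, I, K, O, Q, R.
Union after reading a: {D, I}.
Now take the ϵ-closure:
From D via ϵ: add B, F.
From I via ϵ: add Q.
From B via ϵ: add K.
From F via ϵ: add G, R.
From K via ϵ: add P.
From R via ϵ: add H.
From P via ϵ: add O.
No new states can be added; the closed set is {B, D, F, G, H, I, K, O, P, Q, R}.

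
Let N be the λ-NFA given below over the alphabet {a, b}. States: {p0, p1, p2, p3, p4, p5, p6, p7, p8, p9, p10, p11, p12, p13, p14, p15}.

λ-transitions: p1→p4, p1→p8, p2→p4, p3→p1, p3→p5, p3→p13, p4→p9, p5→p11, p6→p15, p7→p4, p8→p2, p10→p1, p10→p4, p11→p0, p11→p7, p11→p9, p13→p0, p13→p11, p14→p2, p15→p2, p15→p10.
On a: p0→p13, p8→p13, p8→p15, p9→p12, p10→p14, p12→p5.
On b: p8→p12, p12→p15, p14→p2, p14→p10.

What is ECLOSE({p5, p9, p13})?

{p0, p4, p5, p7, p9, p11, p13}

Start with {p5, p9, p13}.
From p5 via λ: add p11.
From p13 via λ: add p0.
From p11 via λ: add p7.
From p7 via λ: add p4.
No new states can be added; the closed set is {p0, p4, p5, p7, p9, p11, p13}.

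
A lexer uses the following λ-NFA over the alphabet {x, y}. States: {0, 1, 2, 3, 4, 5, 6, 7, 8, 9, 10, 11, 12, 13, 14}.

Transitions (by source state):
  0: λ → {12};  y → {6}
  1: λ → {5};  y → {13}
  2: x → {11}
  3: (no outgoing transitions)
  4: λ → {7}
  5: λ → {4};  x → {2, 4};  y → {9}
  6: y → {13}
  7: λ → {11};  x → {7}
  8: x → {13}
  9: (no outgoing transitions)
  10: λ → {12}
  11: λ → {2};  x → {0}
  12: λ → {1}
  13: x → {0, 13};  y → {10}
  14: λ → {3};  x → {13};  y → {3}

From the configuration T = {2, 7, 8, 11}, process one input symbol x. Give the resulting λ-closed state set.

{0, 1, 2, 4, 5, 7, 11, 12, 13}

2 on x → {11}.
7 on x → {7}.
8 on x → {13}.
11 on x → {0}.
Union after reading x: {0, 7, 11, 13}.
Now take the λ-closure:
From 0 via λ: add 12.
From 11 via λ: add 2.
From 12 via λ: add 1.
From 1 via λ: add 5.
From 5 via λ: add 4.
No new states can be added; the closed set is {0, 1, 2, 4, 5, 7, 11, 12, 13}.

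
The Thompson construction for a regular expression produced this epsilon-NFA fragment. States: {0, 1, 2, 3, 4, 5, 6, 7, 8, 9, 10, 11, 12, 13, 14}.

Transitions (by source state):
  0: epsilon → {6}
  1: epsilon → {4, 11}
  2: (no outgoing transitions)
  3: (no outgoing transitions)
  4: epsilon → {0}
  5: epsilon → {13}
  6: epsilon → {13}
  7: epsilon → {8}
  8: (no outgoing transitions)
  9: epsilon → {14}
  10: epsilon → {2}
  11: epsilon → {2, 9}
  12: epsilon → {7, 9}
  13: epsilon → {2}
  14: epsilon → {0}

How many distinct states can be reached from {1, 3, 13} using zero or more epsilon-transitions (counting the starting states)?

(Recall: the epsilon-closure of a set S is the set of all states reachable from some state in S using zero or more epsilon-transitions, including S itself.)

10

Start with {1, 3, 13}.
From 1 via epsilon: add 4, 11.
From 13 via epsilon: add 2.
From 4 via epsilon: add 0.
From 11 via epsilon: add 9.
From 0 via epsilon: add 6.
From 9 via epsilon: add 14.
epsilon-closure = {0, 1, 2, 3, 4, 6, 9, 11, 13, 14}, which has 10 states.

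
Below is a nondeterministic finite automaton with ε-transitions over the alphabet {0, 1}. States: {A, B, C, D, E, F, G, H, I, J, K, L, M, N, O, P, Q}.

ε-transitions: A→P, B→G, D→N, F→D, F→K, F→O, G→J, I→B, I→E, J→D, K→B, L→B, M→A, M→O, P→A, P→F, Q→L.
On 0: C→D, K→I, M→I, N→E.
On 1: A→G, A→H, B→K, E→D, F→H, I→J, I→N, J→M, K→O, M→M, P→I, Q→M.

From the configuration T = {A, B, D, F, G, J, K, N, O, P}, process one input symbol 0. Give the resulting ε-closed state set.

{B, D, E, G, I, J, N}

K on 0 → {I}.
N on 0 → {E}.
No 0-transition from A, B, D, F, G, J, O, P.
Union after reading 0: {E, I}.
Now take the ε-closure:
From I via ε: add B.
From B via ε: add G.
From G via ε: add J.
From J via ε: add D.
From D via ε: add N.
No new states can be added; the closed set is {B, D, E, G, I, J, N}.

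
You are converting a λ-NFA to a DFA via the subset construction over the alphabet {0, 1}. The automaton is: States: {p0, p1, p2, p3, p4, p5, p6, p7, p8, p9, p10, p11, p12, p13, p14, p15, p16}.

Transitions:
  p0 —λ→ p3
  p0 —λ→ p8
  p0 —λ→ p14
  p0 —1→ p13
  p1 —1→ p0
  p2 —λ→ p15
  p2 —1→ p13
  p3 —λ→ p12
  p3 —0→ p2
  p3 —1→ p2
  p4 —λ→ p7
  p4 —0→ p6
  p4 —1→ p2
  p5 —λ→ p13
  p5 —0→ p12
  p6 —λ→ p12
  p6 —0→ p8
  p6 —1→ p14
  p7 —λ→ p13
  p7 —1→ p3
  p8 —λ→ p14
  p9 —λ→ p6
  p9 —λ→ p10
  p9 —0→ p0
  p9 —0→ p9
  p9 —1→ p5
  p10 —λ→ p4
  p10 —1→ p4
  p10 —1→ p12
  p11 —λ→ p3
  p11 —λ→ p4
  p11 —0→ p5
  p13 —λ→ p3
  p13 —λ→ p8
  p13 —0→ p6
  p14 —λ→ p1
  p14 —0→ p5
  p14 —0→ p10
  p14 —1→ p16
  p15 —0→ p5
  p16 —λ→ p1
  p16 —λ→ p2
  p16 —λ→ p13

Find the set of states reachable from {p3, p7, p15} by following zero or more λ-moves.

Start with {p3, p7, p15}.
From p3 via λ: add p12.
From p7 via λ: add p13.
From p13 via λ: add p8.
From p8 via λ: add p14.
From p14 via λ: add p1.
No new states can be added; the closed set is {p1, p3, p7, p8, p12, p13, p14, p15}.

{p1, p3, p7, p8, p12, p13, p14, p15}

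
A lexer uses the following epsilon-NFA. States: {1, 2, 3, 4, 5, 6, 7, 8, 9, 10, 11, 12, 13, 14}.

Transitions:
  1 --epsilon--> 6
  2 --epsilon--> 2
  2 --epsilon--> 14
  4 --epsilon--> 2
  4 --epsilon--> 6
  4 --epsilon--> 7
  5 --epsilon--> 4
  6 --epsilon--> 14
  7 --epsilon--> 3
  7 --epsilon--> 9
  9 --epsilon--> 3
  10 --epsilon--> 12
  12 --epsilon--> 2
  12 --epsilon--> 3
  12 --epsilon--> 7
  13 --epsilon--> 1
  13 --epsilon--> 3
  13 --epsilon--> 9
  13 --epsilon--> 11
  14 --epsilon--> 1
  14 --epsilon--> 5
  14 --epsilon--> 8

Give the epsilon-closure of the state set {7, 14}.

Start with {7, 14}.
From 7 via epsilon: add 3, 9.
From 14 via epsilon: add 1, 5, 8.
From 1 via epsilon: add 6.
From 5 via epsilon: add 4.
From 4 via epsilon: add 2.
No new states can be added; the closed set is {1, 2, 3, 4, 5, 6, 7, 8, 9, 14}.

{1, 2, 3, 4, 5, 6, 7, 8, 9, 14}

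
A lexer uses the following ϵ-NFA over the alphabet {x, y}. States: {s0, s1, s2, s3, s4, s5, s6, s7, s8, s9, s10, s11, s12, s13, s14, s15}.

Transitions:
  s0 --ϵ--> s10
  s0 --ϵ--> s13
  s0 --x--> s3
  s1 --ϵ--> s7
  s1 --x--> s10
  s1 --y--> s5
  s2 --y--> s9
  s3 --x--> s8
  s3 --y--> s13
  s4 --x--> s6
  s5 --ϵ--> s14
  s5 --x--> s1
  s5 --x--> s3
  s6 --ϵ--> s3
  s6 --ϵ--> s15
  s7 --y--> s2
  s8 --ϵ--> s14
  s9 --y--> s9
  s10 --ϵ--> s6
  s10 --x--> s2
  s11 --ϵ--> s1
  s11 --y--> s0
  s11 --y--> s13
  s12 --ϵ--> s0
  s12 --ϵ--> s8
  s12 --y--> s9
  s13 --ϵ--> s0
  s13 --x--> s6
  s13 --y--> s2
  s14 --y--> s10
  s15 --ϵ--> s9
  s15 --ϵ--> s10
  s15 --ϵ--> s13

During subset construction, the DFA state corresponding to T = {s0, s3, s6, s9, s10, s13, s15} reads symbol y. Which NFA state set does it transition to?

s3 on y → {s13}.
s9 on y → {s9}.
s13 on y → {s2}.
No y-transition from s0, s6, s10, s15.
Union after reading y: {s2, s9, s13}.
Now take the ϵ-closure:
From s13 via ϵ: add s0.
From s0 via ϵ: add s10.
From s10 via ϵ: add s6.
From s6 via ϵ: add s3, s15.
No new states can be added; the closed set is {s0, s2, s3, s6, s9, s10, s13, s15}.

{s0, s2, s3, s6, s9, s10, s13, s15}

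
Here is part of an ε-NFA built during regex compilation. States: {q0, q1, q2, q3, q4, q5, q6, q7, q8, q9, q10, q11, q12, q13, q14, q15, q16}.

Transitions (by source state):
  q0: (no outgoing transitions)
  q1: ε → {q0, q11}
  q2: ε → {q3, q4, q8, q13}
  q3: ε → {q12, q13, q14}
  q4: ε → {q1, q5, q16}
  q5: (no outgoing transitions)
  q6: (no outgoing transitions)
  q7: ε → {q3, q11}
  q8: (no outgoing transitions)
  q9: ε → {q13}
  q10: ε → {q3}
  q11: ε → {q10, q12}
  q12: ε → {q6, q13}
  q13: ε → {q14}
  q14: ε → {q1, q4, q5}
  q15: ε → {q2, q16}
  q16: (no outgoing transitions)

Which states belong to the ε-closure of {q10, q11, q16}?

Start with {q10, q11, q16}.
From q10 via ε: add q3.
From q11 via ε: add q12.
From q3 via ε: add q13, q14.
From q12 via ε: add q6.
From q14 via ε: add q1, q4, q5.
From q1 via ε: add q0.
No new states can be added; the closed set is {q0, q1, q3, q4, q5, q6, q10, q11, q12, q13, q14, q16}.

{q0, q1, q3, q4, q5, q6, q10, q11, q12, q13, q14, q16}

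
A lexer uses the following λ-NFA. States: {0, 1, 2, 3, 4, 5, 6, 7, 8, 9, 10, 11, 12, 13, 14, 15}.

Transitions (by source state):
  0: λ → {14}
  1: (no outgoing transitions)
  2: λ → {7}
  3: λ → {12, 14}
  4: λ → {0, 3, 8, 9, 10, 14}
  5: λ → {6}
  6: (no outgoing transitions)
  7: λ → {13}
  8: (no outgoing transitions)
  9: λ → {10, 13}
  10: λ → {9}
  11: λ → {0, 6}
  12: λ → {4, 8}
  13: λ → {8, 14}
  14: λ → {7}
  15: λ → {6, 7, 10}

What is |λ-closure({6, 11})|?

7

Start with {6, 11}.
From 11 via λ: add 0.
From 0 via λ: add 14.
From 14 via λ: add 7.
From 7 via λ: add 13.
From 13 via λ: add 8.
λ-closure = {0, 6, 7, 8, 11, 13, 14}, which has 7 states.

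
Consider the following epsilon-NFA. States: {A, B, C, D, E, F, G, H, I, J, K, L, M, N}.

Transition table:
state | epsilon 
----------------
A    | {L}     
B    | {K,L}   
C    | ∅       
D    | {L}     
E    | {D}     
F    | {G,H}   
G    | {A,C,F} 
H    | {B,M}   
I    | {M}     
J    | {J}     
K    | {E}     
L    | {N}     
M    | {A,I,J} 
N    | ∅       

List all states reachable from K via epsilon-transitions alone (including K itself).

{D, E, K, L, N}

Start with {K}.
From K via epsilon: add E.
From E via epsilon: add D.
From D via epsilon: add L.
From L via epsilon: add N.
No new states can be added; the closed set is {D, E, K, L, N}.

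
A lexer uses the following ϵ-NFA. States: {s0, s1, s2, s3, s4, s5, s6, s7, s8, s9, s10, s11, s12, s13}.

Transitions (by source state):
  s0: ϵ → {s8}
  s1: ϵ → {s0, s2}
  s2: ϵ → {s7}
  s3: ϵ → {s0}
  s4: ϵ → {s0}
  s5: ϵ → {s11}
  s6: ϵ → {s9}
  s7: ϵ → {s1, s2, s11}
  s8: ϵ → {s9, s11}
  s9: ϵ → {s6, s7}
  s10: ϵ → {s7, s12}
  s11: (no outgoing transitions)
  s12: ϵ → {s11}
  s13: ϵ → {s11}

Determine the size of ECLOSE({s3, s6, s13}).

Start with {s3, s6, s13}.
From s3 via ϵ: add s0.
From s6 via ϵ: add s9.
From s13 via ϵ: add s11.
From s0 via ϵ: add s8.
From s9 via ϵ: add s7.
From s7 via ϵ: add s1, s2.
ϵ-closure = {s0, s1, s2, s3, s6, s7, s8, s9, s11, s13}, which has 10 states.

10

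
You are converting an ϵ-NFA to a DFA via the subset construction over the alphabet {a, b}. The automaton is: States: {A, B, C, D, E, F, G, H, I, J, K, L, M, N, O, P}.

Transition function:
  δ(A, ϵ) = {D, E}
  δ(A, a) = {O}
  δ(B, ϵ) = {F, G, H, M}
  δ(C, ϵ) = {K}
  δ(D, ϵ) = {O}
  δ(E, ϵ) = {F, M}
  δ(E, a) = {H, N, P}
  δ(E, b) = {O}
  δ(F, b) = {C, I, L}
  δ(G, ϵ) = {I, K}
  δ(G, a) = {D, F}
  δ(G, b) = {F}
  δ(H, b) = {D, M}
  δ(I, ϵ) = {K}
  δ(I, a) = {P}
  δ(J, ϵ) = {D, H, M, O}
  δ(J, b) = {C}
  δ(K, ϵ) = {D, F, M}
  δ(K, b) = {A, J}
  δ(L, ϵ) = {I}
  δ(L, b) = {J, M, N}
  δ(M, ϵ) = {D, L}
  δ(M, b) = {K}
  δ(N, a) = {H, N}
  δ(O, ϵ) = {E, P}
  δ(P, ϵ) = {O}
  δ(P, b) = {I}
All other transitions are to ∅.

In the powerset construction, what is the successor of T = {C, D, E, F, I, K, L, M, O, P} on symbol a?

E on a → {H, N, P}.
I on a → {P}.
No a-transition from C, D, F, K, L, M, O, P.
Union after reading a: {H, N, P}.
Now take the ϵ-closure:
From P via ϵ: add O.
From O via ϵ: add E.
From E via ϵ: add F, M.
From M via ϵ: add D, L.
From L via ϵ: add I.
From I via ϵ: add K.
No new states can be added; the closed set is {D, E, F, H, I, K, L, M, N, O, P}.

{D, E, F, H, I, K, L, M, N, O, P}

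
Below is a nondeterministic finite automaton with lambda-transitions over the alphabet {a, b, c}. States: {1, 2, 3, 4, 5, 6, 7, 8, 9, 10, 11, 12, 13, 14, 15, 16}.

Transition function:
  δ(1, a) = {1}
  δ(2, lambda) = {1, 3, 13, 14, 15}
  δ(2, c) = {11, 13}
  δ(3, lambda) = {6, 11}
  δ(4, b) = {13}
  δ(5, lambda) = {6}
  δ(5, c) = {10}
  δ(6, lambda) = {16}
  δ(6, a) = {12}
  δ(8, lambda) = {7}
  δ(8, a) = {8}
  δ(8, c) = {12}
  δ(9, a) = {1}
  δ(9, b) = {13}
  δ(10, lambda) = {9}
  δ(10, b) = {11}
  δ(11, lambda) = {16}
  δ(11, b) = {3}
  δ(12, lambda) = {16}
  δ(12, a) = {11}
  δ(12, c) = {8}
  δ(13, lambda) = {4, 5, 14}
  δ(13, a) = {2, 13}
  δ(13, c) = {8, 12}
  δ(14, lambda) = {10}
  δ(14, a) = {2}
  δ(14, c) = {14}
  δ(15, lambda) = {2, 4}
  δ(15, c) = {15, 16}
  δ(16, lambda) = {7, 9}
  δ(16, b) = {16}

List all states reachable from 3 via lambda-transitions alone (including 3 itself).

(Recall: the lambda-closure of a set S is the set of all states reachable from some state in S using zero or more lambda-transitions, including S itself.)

{3, 6, 7, 9, 11, 16}

Start with {3}.
From 3 via lambda: add 6, 11.
From 6 via lambda: add 16.
From 16 via lambda: add 7, 9.
No new states can be added; the closed set is {3, 6, 7, 9, 11, 16}.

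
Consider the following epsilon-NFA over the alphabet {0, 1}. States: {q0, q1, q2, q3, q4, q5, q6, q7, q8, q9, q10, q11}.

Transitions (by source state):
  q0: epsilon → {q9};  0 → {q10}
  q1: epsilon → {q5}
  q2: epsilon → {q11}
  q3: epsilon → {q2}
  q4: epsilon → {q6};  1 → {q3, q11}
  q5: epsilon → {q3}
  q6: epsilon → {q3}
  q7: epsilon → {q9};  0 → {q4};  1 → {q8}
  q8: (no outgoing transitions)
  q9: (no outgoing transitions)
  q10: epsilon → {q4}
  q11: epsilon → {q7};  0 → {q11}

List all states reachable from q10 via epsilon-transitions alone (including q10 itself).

Start with {q10}.
From q10 via epsilon: add q4.
From q4 via epsilon: add q6.
From q6 via epsilon: add q3.
From q3 via epsilon: add q2.
From q2 via epsilon: add q11.
From q11 via epsilon: add q7.
From q7 via epsilon: add q9.
No new states can be added; the closed set is {q2, q3, q4, q6, q7, q9, q10, q11}.

{q2, q3, q4, q6, q7, q9, q10, q11}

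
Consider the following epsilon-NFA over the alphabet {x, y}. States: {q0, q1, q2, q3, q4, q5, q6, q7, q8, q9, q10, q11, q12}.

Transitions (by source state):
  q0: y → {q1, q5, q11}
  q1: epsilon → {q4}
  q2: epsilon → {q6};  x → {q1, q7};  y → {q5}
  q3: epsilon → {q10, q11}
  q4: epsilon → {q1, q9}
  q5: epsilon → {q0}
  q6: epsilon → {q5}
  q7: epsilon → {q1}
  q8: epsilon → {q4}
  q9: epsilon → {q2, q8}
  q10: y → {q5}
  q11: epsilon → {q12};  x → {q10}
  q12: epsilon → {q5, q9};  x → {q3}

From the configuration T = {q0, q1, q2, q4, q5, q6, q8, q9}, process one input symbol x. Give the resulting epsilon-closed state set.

q2 on x → {q1, q7}.
No x-transition from q0, q1, q4, q5, q6, q8, q9.
Union after reading x: {q1, q7}.
Now take the epsilon-closure:
From q1 via epsilon: add q4.
From q4 via epsilon: add q9.
From q9 via epsilon: add q2, q8.
From q2 via epsilon: add q6.
From q6 via epsilon: add q5.
From q5 via epsilon: add q0.
No new states can be added; the closed set is {q0, q1, q2, q4, q5, q6, q7, q8, q9}.

{q0, q1, q2, q4, q5, q6, q7, q8, q9}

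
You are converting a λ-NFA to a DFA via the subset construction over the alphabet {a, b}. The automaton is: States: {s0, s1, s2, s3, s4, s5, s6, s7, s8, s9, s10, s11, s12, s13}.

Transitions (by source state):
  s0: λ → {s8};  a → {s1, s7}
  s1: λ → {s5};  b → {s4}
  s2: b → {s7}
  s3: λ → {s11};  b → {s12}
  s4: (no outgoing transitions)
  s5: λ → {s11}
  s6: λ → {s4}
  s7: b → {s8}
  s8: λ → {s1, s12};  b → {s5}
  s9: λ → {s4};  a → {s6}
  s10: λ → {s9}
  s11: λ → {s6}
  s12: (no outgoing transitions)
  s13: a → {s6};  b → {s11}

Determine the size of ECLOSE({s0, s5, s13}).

Start with {s0, s5, s13}.
From s0 via λ: add s8.
From s5 via λ: add s11.
From s8 via λ: add s1, s12.
From s11 via λ: add s6.
From s6 via λ: add s4.
λ-closure = {s0, s1, s4, s5, s6, s8, s11, s12, s13}, which has 9 states.

9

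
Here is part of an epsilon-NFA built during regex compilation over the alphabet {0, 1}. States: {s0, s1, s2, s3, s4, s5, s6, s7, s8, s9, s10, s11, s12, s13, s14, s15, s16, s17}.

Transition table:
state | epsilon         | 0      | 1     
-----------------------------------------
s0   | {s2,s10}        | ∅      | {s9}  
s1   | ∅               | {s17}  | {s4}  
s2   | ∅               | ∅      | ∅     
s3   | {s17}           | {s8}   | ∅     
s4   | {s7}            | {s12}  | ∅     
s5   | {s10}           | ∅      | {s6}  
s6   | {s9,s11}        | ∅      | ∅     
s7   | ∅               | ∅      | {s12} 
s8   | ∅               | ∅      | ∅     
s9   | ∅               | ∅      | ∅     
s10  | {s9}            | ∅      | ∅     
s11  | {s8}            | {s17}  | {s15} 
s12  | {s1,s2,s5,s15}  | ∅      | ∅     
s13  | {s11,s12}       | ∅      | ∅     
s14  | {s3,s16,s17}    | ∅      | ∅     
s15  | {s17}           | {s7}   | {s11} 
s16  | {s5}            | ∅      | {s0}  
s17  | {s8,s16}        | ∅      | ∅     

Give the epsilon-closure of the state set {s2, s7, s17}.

{s2, s5, s7, s8, s9, s10, s16, s17}

Start with {s2, s7, s17}.
From s17 via epsilon: add s8, s16.
From s16 via epsilon: add s5.
From s5 via epsilon: add s10.
From s10 via epsilon: add s9.
No new states can be added; the closed set is {s2, s5, s7, s8, s9, s10, s16, s17}.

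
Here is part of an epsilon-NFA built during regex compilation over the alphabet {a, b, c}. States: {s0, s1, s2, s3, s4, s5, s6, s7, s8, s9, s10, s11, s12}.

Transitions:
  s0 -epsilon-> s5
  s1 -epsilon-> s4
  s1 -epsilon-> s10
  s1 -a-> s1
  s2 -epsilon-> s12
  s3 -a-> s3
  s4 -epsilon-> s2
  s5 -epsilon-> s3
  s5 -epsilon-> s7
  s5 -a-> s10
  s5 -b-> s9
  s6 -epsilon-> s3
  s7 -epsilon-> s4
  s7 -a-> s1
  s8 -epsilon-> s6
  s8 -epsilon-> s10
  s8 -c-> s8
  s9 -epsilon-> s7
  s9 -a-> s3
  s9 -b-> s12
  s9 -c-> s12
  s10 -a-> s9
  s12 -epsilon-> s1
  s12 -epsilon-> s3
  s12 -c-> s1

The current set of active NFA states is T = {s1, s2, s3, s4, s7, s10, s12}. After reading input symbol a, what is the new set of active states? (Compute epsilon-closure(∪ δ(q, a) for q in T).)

{s1, s2, s3, s4, s7, s9, s10, s12}

s1 on a → {s1}.
s3 on a → {s3}.
s7 on a → {s1}.
s10 on a → {s9}.
No a-transition from s2, s4, s12.
Union after reading a: {s1, s3, s9}.
Now take the epsilon-closure:
From s1 via epsilon: add s4, s10.
From s9 via epsilon: add s7.
From s4 via epsilon: add s2.
From s2 via epsilon: add s12.
No new states can be added; the closed set is {s1, s2, s3, s4, s7, s9, s10, s12}.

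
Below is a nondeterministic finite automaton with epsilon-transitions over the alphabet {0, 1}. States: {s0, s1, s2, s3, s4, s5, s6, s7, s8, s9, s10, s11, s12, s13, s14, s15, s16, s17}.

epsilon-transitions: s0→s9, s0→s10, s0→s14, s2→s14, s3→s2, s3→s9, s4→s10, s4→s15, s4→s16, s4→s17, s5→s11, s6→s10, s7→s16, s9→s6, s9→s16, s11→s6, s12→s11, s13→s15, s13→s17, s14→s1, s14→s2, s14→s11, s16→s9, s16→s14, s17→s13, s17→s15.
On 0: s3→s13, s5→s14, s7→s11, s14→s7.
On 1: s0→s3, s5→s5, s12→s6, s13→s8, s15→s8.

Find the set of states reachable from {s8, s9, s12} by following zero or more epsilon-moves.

{s1, s2, s6, s8, s9, s10, s11, s12, s14, s16}

Start with {s8, s9, s12}.
From s9 via epsilon: add s6, s16.
From s12 via epsilon: add s11.
From s6 via epsilon: add s10.
From s16 via epsilon: add s14.
From s14 via epsilon: add s1, s2.
No new states can be added; the closed set is {s1, s2, s6, s8, s9, s10, s11, s12, s14, s16}.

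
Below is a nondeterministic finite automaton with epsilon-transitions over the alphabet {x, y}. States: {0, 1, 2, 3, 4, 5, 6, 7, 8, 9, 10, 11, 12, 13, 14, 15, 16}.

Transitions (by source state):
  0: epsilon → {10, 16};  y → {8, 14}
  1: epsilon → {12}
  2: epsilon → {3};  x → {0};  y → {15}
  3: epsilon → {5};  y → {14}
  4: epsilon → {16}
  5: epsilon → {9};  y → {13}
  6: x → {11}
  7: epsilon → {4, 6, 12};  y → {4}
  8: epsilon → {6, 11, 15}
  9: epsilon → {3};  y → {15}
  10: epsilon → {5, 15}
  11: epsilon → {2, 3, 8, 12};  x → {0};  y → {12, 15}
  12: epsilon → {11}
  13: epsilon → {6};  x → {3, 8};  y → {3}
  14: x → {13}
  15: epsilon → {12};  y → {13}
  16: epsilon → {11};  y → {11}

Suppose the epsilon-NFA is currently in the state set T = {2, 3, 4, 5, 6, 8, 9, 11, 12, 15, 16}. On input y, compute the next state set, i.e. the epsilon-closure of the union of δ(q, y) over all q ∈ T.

{2, 3, 5, 6, 8, 9, 11, 12, 13, 14, 15}

2 on y → {15}.
3 on y → {14}.
5 on y → {13}.
9 on y → {15}.
11 on y → {12, 15}.
15 on y → {13}.
16 on y → {11}.
No y-transition from 4, 6, 8, 12.
Union after reading y: {11, 12, 13, 14, 15}.
Now take the epsilon-closure:
From 11 via epsilon: add 2, 3, 8.
From 13 via epsilon: add 6.
From 3 via epsilon: add 5.
From 5 via epsilon: add 9.
No new states can be added; the closed set is {2, 3, 5, 6, 8, 9, 11, 12, 13, 14, 15}.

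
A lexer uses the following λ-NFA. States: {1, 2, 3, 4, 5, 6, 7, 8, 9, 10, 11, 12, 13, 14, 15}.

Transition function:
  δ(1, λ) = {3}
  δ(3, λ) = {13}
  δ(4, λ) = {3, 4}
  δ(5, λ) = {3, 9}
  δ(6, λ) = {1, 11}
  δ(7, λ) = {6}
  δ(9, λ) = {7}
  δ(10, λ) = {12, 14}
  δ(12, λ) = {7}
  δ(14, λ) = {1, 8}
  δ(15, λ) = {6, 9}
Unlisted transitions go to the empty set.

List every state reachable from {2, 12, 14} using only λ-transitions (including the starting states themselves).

Start with {2, 12, 14}.
From 12 via λ: add 7.
From 14 via λ: add 1, 8.
From 1 via λ: add 3.
From 7 via λ: add 6.
From 3 via λ: add 13.
From 6 via λ: add 11.
No new states can be added; the closed set is {1, 2, 3, 6, 7, 8, 11, 12, 13, 14}.

{1, 2, 3, 6, 7, 8, 11, 12, 13, 14}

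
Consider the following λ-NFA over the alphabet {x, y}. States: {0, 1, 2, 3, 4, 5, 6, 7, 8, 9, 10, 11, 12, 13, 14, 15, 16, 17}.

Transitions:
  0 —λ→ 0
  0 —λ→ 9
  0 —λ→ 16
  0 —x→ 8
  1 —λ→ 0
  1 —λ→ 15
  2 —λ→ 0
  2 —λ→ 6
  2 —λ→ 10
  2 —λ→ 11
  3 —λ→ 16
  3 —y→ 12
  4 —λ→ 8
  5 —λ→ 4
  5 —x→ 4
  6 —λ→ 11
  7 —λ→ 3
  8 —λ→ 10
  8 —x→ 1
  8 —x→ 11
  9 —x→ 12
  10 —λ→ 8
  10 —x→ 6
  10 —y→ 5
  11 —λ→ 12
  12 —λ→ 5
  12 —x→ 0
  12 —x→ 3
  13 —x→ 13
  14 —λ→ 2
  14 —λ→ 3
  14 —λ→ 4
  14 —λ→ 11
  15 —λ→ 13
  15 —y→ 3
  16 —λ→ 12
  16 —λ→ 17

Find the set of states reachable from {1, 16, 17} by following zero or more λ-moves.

Start with {1, 16, 17}.
From 1 via λ: add 0, 15.
From 16 via λ: add 12.
From 0 via λ: add 9.
From 12 via λ: add 5.
From 15 via λ: add 13.
From 5 via λ: add 4.
From 4 via λ: add 8.
From 8 via λ: add 10.
No new states can be added; the closed set is {0, 1, 4, 5, 8, 9, 10, 12, 13, 15, 16, 17}.

{0, 1, 4, 5, 8, 9, 10, 12, 13, 15, 16, 17}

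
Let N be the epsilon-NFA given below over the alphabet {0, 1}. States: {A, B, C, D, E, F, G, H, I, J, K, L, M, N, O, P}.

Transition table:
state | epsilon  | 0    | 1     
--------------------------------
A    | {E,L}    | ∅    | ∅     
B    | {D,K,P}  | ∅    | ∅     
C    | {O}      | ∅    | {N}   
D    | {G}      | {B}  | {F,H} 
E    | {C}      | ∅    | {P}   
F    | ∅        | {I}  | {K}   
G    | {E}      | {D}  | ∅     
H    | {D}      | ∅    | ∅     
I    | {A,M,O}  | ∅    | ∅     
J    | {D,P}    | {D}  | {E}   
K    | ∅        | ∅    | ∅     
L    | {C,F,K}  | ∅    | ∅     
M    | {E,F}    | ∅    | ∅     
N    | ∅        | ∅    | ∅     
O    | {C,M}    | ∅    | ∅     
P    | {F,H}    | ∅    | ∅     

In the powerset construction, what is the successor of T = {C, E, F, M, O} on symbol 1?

C on 1 → {N}.
E on 1 → {P}.
F on 1 → {K}.
No 1-transition from M, O.
Union after reading 1: {K, N, P}.
Now take the epsilon-closure:
From P via epsilon: add F, H.
From H via epsilon: add D.
From D via epsilon: add G.
From G via epsilon: add E.
From E via epsilon: add C.
From C via epsilon: add O.
From O via epsilon: add M.
No new states can be added; the closed set is {C, D, E, F, G, H, K, M, N, O, P}.

{C, D, E, F, G, H, K, M, N, O, P}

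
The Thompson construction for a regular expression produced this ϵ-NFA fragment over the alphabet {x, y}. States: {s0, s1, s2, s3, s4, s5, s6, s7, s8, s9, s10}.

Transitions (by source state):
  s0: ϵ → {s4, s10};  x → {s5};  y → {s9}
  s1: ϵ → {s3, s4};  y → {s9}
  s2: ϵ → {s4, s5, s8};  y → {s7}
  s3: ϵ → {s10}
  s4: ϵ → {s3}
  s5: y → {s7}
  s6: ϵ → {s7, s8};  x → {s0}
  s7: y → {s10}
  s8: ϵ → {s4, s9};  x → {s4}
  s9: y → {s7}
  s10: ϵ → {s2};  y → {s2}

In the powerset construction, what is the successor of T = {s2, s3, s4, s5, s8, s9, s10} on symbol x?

s8 on x → {s4}.
No x-transition from s2, s3, s4, s5, s9, s10.
Union after reading x: {s4}.
Now take the ϵ-closure:
From s4 via ϵ: add s3.
From s3 via ϵ: add s10.
From s10 via ϵ: add s2.
From s2 via ϵ: add s5, s8.
From s8 via ϵ: add s9.
No new states can be added; the closed set is {s2, s3, s4, s5, s8, s9, s10}.

{s2, s3, s4, s5, s8, s9, s10}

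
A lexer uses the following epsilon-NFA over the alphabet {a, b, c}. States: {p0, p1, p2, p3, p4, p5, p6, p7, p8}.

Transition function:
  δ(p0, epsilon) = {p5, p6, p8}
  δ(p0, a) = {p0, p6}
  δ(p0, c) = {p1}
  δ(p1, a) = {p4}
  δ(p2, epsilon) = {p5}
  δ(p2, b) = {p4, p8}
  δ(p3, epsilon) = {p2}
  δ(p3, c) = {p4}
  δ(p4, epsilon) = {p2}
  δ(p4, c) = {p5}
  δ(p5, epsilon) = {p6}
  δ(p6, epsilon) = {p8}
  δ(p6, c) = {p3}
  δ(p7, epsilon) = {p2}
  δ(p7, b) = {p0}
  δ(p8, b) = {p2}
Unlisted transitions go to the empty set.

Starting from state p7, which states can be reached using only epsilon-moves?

{p2, p5, p6, p7, p8}

Start with {p7}.
From p7 via epsilon: add p2.
From p2 via epsilon: add p5.
From p5 via epsilon: add p6.
From p6 via epsilon: add p8.
No new states can be added; the closed set is {p2, p5, p6, p7, p8}.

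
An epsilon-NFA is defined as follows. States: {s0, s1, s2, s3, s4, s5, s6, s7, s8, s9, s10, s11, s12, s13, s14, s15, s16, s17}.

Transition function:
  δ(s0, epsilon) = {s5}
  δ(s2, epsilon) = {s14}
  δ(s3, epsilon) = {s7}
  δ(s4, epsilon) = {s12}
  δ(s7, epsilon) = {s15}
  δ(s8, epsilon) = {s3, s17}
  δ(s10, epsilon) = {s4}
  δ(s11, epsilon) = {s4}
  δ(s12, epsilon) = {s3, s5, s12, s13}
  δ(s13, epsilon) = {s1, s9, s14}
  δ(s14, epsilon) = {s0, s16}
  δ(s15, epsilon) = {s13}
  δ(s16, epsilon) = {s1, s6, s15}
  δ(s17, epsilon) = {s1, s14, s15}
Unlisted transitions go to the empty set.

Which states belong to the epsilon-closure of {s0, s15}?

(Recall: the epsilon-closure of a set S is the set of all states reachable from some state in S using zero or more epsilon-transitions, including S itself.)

{s0, s1, s5, s6, s9, s13, s14, s15, s16}

Start with {s0, s15}.
From s0 via epsilon: add s5.
From s15 via epsilon: add s13.
From s13 via epsilon: add s1, s9, s14.
From s14 via epsilon: add s16.
From s16 via epsilon: add s6.
No new states can be added; the closed set is {s0, s1, s5, s6, s9, s13, s14, s15, s16}.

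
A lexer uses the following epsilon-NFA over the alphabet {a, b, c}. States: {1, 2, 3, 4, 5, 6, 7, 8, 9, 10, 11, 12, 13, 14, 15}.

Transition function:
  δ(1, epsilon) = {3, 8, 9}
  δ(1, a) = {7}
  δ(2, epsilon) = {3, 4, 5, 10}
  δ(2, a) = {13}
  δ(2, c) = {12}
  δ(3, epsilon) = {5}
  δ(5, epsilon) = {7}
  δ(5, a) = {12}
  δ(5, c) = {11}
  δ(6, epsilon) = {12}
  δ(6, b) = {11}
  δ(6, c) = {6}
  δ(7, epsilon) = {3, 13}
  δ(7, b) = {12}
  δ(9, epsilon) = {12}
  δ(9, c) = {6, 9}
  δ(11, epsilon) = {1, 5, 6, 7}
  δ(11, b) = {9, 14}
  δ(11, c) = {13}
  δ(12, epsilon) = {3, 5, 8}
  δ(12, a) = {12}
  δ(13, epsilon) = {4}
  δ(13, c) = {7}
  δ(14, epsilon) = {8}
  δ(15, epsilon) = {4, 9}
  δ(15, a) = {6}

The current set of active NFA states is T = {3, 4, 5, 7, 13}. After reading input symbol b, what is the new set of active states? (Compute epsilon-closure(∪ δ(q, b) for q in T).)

{3, 4, 5, 7, 8, 12, 13}

7 on b → {12}.
No b-transition from 3, 4, 5, 13.
Union after reading b: {12}.
Now take the epsilon-closure:
From 12 via epsilon: add 3, 5, 8.
From 5 via epsilon: add 7.
From 7 via epsilon: add 13.
From 13 via epsilon: add 4.
No new states can be added; the closed set is {3, 4, 5, 7, 8, 12, 13}.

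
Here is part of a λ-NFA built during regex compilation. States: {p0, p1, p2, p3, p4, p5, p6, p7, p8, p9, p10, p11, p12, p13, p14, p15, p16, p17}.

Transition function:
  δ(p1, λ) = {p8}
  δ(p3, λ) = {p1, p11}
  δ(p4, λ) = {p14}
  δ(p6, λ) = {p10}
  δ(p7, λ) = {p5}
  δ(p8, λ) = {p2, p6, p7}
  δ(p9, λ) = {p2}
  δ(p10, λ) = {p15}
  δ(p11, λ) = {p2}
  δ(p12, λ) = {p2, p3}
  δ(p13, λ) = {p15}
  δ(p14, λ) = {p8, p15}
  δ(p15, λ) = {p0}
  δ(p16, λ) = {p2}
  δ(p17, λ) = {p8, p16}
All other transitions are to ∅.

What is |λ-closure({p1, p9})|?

Start with {p1, p9}.
From p1 via λ: add p8.
From p9 via λ: add p2.
From p8 via λ: add p6, p7.
From p6 via λ: add p10.
From p7 via λ: add p5.
From p10 via λ: add p15.
From p15 via λ: add p0.
λ-closure = {p0, p1, p2, p5, p6, p7, p8, p9, p10, p15}, which has 10 states.

10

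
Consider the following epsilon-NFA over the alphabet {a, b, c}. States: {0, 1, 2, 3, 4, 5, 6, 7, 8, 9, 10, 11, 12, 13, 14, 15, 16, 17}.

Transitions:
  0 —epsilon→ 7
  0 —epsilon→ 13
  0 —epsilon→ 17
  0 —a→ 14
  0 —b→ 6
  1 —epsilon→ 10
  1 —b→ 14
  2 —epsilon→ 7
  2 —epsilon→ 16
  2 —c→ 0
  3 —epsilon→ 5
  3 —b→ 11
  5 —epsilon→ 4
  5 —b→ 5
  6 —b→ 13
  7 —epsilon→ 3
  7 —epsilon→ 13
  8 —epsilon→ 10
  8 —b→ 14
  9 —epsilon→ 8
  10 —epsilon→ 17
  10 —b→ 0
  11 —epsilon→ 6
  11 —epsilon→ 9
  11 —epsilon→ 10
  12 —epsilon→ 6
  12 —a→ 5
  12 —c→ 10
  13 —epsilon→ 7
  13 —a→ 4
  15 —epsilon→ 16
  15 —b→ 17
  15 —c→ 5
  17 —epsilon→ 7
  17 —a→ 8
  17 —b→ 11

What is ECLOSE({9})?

Start with {9}.
From 9 via epsilon: add 8.
From 8 via epsilon: add 10.
From 10 via epsilon: add 17.
From 17 via epsilon: add 7.
From 7 via epsilon: add 3, 13.
From 3 via epsilon: add 5.
From 5 via epsilon: add 4.
No new states can be added; the closed set is {3, 4, 5, 7, 8, 9, 10, 13, 17}.

{3, 4, 5, 7, 8, 9, 10, 13, 17}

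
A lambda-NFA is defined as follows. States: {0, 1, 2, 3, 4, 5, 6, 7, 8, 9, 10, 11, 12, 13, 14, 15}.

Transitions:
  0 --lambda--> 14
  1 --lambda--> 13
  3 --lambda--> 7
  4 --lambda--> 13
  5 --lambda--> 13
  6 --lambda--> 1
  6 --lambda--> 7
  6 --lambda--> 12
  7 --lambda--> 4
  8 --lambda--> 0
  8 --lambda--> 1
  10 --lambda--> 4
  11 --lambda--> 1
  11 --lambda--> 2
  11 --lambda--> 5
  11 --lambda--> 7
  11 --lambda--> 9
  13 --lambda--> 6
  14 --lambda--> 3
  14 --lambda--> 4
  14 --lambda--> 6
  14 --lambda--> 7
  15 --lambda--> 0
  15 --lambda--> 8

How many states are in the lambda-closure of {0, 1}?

9

Start with {0, 1}.
From 0 via lambda: add 14.
From 1 via lambda: add 13.
From 13 via lambda: add 6.
From 14 via lambda: add 3, 4, 7.
From 6 via lambda: add 12.
lambda-closure = {0, 1, 3, 4, 6, 7, 12, 13, 14}, which has 9 states.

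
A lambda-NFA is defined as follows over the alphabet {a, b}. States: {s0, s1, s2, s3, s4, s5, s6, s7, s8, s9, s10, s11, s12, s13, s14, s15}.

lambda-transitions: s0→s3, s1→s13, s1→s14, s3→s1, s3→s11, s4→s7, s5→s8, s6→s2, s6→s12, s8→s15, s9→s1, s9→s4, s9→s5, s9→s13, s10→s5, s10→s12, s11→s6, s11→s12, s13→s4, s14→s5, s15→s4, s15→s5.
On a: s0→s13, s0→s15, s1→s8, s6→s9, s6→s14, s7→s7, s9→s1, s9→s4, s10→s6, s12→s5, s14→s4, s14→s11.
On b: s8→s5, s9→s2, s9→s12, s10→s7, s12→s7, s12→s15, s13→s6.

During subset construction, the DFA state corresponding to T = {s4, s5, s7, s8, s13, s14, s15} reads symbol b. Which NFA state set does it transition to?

{s2, s4, s5, s6, s7, s8, s12, s15}

s8 on b → {s5}.
s13 on b → {s6}.
No b-transition from s4, s5, s7, s14, s15.
Union after reading b: {s5, s6}.
Now take the lambda-closure:
From s5 via lambda: add s8.
From s6 via lambda: add s2, s12.
From s8 via lambda: add s15.
From s15 via lambda: add s4.
From s4 via lambda: add s7.
No new states can be added; the closed set is {s2, s4, s5, s6, s7, s8, s12, s15}.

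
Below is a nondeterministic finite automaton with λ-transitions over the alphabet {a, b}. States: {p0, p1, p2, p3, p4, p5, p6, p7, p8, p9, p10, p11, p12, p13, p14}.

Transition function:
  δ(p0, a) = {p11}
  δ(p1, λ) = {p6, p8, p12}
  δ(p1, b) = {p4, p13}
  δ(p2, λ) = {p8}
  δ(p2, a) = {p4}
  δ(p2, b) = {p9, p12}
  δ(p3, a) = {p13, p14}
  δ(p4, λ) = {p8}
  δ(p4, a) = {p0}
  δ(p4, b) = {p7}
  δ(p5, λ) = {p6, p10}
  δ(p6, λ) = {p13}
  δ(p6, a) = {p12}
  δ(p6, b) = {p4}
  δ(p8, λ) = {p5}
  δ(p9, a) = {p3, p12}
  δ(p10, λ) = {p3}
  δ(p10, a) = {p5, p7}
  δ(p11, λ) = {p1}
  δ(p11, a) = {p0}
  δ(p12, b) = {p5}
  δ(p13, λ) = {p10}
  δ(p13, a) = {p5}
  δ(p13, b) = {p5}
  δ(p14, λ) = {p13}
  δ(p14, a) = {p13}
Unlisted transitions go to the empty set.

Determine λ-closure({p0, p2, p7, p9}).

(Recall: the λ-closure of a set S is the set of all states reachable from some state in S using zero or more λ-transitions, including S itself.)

Start with {p0, p2, p7, p9}.
From p2 via λ: add p8.
From p8 via λ: add p5.
From p5 via λ: add p6, p10.
From p6 via λ: add p13.
From p10 via λ: add p3.
No new states can be added; the closed set is {p0, p2, p3, p5, p6, p7, p8, p9, p10, p13}.

{p0, p2, p3, p5, p6, p7, p8, p9, p10, p13}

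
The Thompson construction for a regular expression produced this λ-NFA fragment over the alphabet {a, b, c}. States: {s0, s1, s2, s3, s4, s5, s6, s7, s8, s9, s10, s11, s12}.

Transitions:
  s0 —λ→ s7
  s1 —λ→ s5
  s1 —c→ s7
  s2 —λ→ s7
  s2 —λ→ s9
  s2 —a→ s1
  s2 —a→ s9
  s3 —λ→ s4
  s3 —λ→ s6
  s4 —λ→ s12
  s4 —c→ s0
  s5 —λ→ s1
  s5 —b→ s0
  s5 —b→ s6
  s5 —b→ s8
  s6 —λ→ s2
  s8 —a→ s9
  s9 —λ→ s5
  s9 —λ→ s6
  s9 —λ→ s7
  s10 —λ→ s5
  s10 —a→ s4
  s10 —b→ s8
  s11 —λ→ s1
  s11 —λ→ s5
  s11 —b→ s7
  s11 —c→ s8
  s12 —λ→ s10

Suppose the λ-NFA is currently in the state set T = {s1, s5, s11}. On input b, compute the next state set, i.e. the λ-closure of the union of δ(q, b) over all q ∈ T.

{s0, s1, s2, s5, s6, s7, s8, s9}

s5 on b → {s0, s6, s8}.
s11 on b → {s7}.
No b-transition from s1.
Union after reading b: {s0, s6, s7, s8}.
Now take the λ-closure:
From s6 via λ: add s2.
From s2 via λ: add s9.
From s9 via λ: add s5.
From s5 via λ: add s1.
No new states can be added; the closed set is {s0, s1, s2, s5, s6, s7, s8, s9}.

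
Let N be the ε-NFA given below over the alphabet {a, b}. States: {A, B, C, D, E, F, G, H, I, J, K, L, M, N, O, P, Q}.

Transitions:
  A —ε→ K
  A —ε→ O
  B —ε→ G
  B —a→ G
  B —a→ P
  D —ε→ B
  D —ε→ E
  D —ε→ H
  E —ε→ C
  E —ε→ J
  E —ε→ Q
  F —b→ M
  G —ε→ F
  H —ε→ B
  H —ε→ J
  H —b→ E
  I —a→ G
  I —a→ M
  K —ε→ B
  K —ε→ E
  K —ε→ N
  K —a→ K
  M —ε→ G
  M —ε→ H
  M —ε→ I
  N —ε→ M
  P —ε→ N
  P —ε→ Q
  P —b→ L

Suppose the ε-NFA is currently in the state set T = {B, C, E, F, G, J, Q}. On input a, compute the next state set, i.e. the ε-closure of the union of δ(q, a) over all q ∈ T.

B on a → {G, P}.
No a-transition from C, E, F, G, J, Q.
Union after reading a: {G, P}.
Now take the ε-closure:
From G via ε: add F.
From P via ε: add N, Q.
From N via ε: add M.
From M via ε: add H, I.
From H via ε: add B, J.
No new states can be added; the closed set is {B, F, G, H, I, J, M, N, P, Q}.

{B, F, G, H, I, J, M, N, P, Q}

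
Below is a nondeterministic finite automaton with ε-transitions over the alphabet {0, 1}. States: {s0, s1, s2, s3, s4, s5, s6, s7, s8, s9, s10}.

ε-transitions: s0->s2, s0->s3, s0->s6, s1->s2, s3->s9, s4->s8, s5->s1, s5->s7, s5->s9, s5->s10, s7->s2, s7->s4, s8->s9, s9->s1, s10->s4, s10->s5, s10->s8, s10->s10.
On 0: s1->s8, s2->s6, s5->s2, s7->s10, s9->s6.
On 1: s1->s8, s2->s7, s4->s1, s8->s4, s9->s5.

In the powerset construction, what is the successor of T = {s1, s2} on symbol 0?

{s1, s2, s6, s8, s9}

s1 on 0 → {s8}.
s2 on 0 → {s6}.
Union after reading 0: {s6, s8}.
Now take the ε-closure:
From s8 via ε: add s9.
From s9 via ε: add s1.
From s1 via ε: add s2.
No new states can be added; the closed set is {s1, s2, s6, s8, s9}.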